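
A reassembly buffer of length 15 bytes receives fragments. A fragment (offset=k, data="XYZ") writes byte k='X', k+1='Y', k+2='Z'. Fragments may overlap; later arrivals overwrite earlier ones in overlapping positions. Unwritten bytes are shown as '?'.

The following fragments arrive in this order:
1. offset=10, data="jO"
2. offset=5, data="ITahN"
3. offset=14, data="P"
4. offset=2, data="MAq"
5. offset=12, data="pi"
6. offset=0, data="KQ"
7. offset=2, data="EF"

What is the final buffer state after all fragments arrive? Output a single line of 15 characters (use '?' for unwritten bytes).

Fragment 1: offset=10 data="jO" -> buffer=??????????jO???
Fragment 2: offset=5 data="ITahN" -> buffer=?????ITahNjO???
Fragment 3: offset=14 data="P" -> buffer=?????ITahNjO??P
Fragment 4: offset=2 data="MAq" -> buffer=??MAqITahNjO??P
Fragment 5: offset=12 data="pi" -> buffer=??MAqITahNjOpiP
Fragment 6: offset=0 data="KQ" -> buffer=KQMAqITahNjOpiP
Fragment 7: offset=2 data="EF" -> buffer=KQEFqITahNjOpiP

Answer: KQEFqITahNjOpiP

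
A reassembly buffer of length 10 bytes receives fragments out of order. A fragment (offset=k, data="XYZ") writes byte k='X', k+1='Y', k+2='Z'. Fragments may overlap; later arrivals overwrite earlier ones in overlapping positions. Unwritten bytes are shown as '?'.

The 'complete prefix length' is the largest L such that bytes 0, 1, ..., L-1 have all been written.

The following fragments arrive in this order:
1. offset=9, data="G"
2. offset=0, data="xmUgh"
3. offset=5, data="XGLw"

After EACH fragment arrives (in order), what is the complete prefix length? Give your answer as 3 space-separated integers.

Answer: 0 5 10

Derivation:
Fragment 1: offset=9 data="G" -> buffer=?????????G -> prefix_len=0
Fragment 2: offset=0 data="xmUgh" -> buffer=xmUgh????G -> prefix_len=5
Fragment 3: offset=5 data="XGLw" -> buffer=xmUghXGLwG -> prefix_len=10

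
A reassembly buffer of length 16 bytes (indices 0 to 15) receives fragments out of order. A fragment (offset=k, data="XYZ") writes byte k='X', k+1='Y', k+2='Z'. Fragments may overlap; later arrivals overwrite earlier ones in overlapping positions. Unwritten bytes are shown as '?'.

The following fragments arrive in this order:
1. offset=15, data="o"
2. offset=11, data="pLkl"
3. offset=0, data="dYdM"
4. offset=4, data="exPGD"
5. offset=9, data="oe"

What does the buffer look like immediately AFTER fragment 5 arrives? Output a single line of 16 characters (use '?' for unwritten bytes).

Fragment 1: offset=15 data="o" -> buffer=???????????????o
Fragment 2: offset=11 data="pLkl" -> buffer=???????????pLklo
Fragment 3: offset=0 data="dYdM" -> buffer=dYdM???????pLklo
Fragment 4: offset=4 data="exPGD" -> buffer=dYdMexPGD??pLklo
Fragment 5: offset=9 data="oe" -> buffer=dYdMexPGDoepLklo

Answer: dYdMexPGDoepLklo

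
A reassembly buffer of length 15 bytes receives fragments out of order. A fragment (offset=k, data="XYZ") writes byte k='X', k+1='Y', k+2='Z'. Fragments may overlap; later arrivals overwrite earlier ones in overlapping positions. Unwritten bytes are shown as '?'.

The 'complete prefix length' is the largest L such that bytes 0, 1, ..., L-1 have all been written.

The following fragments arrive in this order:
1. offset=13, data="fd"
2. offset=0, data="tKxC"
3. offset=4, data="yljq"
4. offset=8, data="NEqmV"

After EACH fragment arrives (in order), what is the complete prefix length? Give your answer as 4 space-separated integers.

Answer: 0 4 8 15

Derivation:
Fragment 1: offset=13 data="fd" -> buffer=?????????????fd -> prefix_len=0
Fragment 2: offset=0 data="tKxC" -> buffer=tKxC?????????fd -> prefix_len=4
Fragment 3: offset=4 data="yljq" -> buffer=tKxCyljq?????fd -> prefix_len=8
Fragment 4: offset=8 data="NEqmV" -> buffer=tKxCyljqNEqmVfd -> prefix_len=15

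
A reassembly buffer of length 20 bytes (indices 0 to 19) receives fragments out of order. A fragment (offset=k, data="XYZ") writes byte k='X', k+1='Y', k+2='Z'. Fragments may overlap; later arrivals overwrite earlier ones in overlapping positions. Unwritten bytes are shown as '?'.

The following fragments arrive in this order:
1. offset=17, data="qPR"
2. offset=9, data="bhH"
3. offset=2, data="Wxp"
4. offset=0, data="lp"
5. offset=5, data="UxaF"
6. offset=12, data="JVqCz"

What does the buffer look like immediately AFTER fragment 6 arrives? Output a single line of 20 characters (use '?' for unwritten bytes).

Answer: lpWxpUxaFbhHJVqCzqPR

Derivation:
Fragment 1: offset=17 data="qPR" -> buffer=?????????????????qPR
Fragment 2: offset=9 data="bhH" -> buffer=?????????bhH?????qPR
Fragment 3: offset=2 data="Wxp" -> buffer=??Wxp????bhH?????qPR
Fragment 4: offset=0 data="lp" -> buffer=lpWxp????bhH?????qPR
Fragment 5: offset=5 data="UxaF" -> buffer=lpWxpUxaFbhH?????qPR
Fragment 6: offset=12 data="JVqCz" -> buffer=lpWxpUxaFbhHJVqCzqPR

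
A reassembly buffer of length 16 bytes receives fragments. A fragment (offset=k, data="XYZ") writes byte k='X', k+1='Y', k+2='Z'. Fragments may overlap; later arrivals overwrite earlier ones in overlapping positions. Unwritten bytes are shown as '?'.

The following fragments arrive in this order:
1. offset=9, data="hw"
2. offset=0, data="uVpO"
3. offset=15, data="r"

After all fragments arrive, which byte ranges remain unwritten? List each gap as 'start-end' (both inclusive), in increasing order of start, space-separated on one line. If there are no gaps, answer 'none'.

Answer: 4-8 11-14

Derivation:
Fragment 1: offset=9 len=2
Fragment 2: offset=0 len=4
Fragment 3: offset=15 len=1
Gaps: 4-8 11-14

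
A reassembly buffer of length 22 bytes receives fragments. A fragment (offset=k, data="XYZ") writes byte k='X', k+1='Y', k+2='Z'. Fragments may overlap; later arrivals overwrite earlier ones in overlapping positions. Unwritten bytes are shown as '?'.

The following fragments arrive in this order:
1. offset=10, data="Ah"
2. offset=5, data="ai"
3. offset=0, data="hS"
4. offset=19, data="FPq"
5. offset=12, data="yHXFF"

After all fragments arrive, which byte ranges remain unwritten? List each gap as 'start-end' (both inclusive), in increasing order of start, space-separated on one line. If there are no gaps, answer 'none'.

Answer: 2-4 7-9 17-18

Derivation:
Fragment 1: offset=10 len=2
Fragment 2: offset=5 len=2
Fragment 3: offset=0 len=2
Fragment 4: offset=19 len=3
Fragment 5: offset=12 len=5
Gaps: 2-4 7-9 17-18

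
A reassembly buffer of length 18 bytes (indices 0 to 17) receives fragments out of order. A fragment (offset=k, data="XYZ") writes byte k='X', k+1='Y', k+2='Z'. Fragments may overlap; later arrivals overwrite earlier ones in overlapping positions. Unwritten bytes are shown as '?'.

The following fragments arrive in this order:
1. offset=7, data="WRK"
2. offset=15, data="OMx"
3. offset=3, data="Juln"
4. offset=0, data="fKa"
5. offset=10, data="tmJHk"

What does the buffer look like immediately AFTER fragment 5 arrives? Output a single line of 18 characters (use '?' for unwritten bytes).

Answer: fKaJulnWRKtmJHkOMx

Derivation:
Fragment 1: offset=7 data="WRK" -> buffer=???????WRK????????
Fragment 2: offset=15 data="OMx" -> buffer=???????WRK?????OMx
Fragment 3: offset=3 data="Juln" -> buffer=???JulnWRK?????OMx
Fragment 4: offset=0 data="fKa" -> buffer=fKaJulnWRK?????OMx
Fragment 5: offset=10 data="tmJHk" -> buffer=fKaJulnWRKtmJHkOMx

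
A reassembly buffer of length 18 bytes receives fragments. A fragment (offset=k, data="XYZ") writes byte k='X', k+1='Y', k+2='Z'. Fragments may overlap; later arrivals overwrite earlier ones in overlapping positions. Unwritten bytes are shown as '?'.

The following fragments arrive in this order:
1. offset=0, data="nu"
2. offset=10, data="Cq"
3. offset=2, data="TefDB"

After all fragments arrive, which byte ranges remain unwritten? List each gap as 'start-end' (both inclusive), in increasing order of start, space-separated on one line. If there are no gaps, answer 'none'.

Answer: 7-9 12-17

Derivation:
Fragment 1: offset=0 len=2
Fragment 2: offset=10 len=2
Fragment 3: offset=2 len=5
Gaps: 7-9 12-17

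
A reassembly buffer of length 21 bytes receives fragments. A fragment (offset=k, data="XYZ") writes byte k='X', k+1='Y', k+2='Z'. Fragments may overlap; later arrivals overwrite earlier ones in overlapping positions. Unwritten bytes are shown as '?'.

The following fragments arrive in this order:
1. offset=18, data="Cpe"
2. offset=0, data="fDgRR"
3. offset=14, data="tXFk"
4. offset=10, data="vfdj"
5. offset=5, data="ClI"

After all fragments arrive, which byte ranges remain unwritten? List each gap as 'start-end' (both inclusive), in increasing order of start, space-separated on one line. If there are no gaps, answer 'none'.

Fragment 1: offset=18 len=3
Fragment 2: offset=0 len=5
Fragment 3: offset=14 len=4
Fragment 4: offset=10 len=4
Fragment 5: offset=5 len=3
Gaps: 8-9

Answer: 8-9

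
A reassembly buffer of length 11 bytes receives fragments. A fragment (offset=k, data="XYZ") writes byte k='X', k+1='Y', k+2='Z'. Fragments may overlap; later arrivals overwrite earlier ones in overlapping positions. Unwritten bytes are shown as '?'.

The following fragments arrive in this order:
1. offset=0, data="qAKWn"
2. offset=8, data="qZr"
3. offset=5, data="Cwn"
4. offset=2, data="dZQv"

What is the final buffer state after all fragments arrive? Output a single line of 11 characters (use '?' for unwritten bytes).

Answer: qAdZQvwnqZr

Derivation:
Fragment 1: offset=0 data="qAKWn" -> buffer=qAKWn??????
Fragment 2: offset=8 data="qZr" -> buffer=qAKWn???qZr
Fragment 3: offset=5 data="Cwn" -> buffer=qAKWnCwnqZr
Fragment 4: offset=2 data="dZQv" -> buffer=qAdZQvwnqZr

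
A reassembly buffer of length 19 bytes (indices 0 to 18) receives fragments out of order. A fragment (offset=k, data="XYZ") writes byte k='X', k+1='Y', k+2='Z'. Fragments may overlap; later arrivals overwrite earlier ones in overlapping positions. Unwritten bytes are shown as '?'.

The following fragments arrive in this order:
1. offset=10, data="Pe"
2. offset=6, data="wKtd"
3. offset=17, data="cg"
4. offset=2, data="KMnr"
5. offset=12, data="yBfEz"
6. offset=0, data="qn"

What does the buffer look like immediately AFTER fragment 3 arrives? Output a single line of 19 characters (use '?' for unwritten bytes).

Fragment 1: offset=10 data="Pe" -> buffer=??????????Pe???????
Fragment 2: offset=6 data="wKtd" -> buffer=??????wKtdPe???????
Fragment 3: offset=17 data="cg" -> buffer=??????wKtdPe?????cg

Answer: ??????wKtdPe?????cg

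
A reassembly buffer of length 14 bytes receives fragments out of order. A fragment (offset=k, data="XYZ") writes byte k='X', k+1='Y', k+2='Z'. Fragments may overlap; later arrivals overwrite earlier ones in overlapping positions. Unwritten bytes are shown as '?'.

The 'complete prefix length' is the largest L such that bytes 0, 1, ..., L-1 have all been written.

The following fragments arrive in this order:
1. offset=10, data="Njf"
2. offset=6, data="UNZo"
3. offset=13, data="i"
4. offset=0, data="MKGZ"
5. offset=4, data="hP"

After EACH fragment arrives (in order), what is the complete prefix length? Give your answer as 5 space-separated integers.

Fragment 1: offset=10 data="Njf" -> buffer=??????????Njf? -> prefix_len=0
Fragment 2: offset=6 data="UNZo" -> buffer=??????UNZoNjf? -> prefix_len=0
Fragment 3: offset=13 data="i" -> buffer=??????UNZoNjfi -> prefix_len=0
Fragment 4: offset=0 data="MKGZ" -> buffer=MKGZ??UNZoNjfi -> prefix_len=4
Fragment 5: offset=4 data="hP" -> buffer=MKGZhPUNZoNjfi -> prefix_len=14

Answer: 0 0 0 4 14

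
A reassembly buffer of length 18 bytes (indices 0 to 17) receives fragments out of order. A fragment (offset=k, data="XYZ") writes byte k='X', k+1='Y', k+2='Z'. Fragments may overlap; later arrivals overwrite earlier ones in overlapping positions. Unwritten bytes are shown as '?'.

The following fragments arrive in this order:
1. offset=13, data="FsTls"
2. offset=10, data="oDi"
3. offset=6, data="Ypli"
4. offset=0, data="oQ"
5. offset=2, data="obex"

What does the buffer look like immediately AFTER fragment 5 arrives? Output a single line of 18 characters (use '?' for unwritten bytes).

Answer: oQobexYplioDiFsTls

Derivation:
Fragment 1: offset=13 data="FsTls" -> buffer=?????????????FsTls
Fragment 2: offset=10 data="oDi" -> buffer=??????????oDiFsTls
Fragment 3: offset=6 data="Ypli" -> buffer=??????YplioDiFsTls
Fragment 4: offset=0 data="oQ" -> buffer=oQ????YplioDiFsTls
Fragment 5: offset=2 data="obex" -> buffer=oQobexYplioDiFsTls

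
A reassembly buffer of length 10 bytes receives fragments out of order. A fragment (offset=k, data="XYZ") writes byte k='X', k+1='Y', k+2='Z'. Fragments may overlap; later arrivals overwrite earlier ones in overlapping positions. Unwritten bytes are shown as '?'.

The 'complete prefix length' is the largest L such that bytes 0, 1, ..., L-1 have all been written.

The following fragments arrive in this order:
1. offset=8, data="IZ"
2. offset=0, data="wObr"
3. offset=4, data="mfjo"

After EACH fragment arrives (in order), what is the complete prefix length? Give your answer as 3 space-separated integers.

Fragment 1: offset=8 data="IZ" -> buffer=????????IZ -> prefix_len=0
Fragment 2: offset=0 data="wObr" -> buffer=wObr????IZ -> prefix_len=4
Fragment 3: offset=4 data="mfjo" -> buffer=wObrmfjoIZ -> prefix_len=10

Answer: 0 4 10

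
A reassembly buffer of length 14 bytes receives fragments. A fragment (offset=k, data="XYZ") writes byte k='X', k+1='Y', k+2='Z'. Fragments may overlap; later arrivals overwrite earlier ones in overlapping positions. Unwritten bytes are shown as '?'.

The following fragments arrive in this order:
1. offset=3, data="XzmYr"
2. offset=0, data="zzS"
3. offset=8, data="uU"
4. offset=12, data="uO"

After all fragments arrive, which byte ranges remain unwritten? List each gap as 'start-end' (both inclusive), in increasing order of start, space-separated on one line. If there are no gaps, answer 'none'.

Fragment 1: offset=3 len=5
Fragment 2: offset=0 len=3
Fragment 3: offset=8 len=2
Fragment 4: offset=12 len=2
Gaps: 10-11

Answer: 10-11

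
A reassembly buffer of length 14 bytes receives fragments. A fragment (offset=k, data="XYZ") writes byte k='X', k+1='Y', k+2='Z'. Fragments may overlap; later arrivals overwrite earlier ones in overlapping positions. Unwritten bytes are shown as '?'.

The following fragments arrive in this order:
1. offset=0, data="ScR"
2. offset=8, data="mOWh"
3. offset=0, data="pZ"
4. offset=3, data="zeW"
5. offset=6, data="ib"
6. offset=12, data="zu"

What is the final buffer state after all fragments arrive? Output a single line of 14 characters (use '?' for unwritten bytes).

Fragment 1: offset=0 data="ScR" -> buffer=ScR???????????
Fragment 2: offset=8 data="mOWh" -> buffer=ScR?????mOWh??
Fragment 3: offset=0 data="pZ" -> buffer=pZR?????mOWh??
Fragment 4: offset=3 data="zeW" -> buffer=pZRzeW??mOWh??
Fragment 5: offset=6 data="ib" -> buffer=pZRzeWibmOWh??
Fragment 6: offset=12 data="zu" -> buffer=pZRzeWibmOWhzu

Answer: pZRzeWibmOWhzu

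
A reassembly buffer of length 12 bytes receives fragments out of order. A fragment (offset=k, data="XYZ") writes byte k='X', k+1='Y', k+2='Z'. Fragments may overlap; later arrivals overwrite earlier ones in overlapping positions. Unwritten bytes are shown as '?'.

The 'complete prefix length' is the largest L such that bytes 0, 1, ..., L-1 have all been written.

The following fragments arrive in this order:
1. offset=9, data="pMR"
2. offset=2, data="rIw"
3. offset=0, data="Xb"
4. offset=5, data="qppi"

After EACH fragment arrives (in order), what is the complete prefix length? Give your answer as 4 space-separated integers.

Fragment 1: offset=9 data="pMR" -> buffer=?????????pMR -> prefix_len=0
Fragment 2: offset=2 data="rIw" -> buffer=??rIw????pMR -> prefix_len=0
Fragment 3: offset=0 data="Xb" -> buffer=XbrIw????pMR -> prefix_len=5
Fragment 4: offset=5 data="qppi" -> buffer=XbrIwqppipMR -> prefix_len=12

Answer: 0 0 5 12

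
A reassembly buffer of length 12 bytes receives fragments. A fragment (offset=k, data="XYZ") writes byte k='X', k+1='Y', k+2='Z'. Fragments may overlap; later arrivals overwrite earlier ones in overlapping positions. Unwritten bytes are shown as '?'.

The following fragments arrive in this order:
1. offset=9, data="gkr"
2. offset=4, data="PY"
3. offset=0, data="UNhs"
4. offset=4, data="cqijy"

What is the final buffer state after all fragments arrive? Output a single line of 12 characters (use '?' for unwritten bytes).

Fragment 1: offset=9 data="gkr" -> buffer=?????????gkr
Fragment 2: offset=4 data="PY" -> buffer=????PY???gkr
Fragment 3: offset=0 data="UNhs" -> buffer=UNhsPY???gkr
Fragment 4: offset=4 data="cqijy" -> buffer=UNhscqijygkr

Answer: UNhscqijygkr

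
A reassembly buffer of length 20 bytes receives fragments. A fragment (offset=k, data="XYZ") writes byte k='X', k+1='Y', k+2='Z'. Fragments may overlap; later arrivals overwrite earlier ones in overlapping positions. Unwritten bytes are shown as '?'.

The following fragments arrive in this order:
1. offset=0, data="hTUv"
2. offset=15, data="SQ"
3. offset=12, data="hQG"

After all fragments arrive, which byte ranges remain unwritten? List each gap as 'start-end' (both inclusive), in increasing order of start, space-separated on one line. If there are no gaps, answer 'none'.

Answer: 4-11 17-19

Derivation:
Fragment 1: offset=0 len=4
Fragment 2: offset=15 len=2
Fragment 3: offset=12 len=3
Gaps: 4-11 17-19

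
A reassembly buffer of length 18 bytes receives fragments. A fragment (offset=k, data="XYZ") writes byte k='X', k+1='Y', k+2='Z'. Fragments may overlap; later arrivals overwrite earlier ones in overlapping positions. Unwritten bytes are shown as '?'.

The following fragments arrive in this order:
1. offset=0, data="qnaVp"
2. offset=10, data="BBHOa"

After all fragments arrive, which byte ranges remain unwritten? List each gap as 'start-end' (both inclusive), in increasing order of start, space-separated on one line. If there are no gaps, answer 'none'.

Fragment 1: offset=0 len=5
Fragment 2: offset=10 len=5
Gaps: 5-9 15-17

Answer: 5-9 15-17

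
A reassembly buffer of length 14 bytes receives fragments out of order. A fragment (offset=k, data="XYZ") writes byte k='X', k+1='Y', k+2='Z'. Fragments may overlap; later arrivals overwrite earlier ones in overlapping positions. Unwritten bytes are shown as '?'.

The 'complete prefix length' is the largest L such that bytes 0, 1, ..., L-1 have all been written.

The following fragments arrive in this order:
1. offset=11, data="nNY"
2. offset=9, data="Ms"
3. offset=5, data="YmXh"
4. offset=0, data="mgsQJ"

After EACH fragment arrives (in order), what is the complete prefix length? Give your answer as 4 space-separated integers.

Answer: 0 0 0 14

Derivation:
Fragment 1: offset=11 data="nNY" -> buffer=???????????nNY -> prefix_len=0
Fragment 2: offset=9 data="Ms" -> buffer=?????????MsnNY -> prefix_len=0
Fragment 3: offset=5 data="YmXh" -> buffer=?????YmXhMsnNY -> prefix_len=0
Fragment 4: offset=0 data="mgsQJ" -> buffer=mgsQJYmXhMsnNY -> prefix_len=14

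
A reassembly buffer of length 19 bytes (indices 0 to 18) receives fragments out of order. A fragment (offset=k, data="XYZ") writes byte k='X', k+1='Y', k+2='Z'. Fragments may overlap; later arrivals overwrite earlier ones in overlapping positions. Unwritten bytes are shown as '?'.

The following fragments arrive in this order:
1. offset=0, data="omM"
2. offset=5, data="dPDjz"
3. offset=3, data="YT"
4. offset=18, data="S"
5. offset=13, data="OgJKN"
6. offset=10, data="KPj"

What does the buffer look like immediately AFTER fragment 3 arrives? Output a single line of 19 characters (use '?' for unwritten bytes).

Answer: omMYTdPDjz?????????

Derivation:
Fragment 1: offset=0 data="omM" -> buffer=omM????????????????
Fragment 2: offset=5 data="dPDjz" -> buffer=omM??dPDjz?????????
Fragment 3: offset=3 data="YT" -> buffer=omMYTdPDjz?????????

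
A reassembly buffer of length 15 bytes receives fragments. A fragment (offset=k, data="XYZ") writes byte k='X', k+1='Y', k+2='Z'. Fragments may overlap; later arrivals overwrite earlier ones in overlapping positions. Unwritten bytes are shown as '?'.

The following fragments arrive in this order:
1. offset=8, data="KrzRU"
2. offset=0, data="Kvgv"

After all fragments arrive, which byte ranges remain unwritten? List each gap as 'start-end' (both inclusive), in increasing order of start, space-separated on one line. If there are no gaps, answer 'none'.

Answer: 4-7 13-14

Derivation:
Fragment 1: offset=8 len=5
Fragment 2: offset=0 len=4
Gaps: 4-7 13-14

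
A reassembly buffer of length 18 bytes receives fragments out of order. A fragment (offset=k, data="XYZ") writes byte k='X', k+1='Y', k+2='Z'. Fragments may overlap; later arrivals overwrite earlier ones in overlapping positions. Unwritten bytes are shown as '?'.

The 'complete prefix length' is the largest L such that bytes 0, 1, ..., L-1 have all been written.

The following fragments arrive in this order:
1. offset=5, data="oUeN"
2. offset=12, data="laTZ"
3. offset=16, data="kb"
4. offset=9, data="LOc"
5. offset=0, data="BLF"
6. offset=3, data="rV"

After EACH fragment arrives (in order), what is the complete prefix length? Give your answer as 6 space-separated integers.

Answer: 0 0 0 0 3 18

Derivation:
Fragment 1: offset=5 data="oUeN" -> buffer=?????oUeN????????? -> prefix_len=0
Fragment 2: offset=12 data="laTZ" -> buffer=?????oUeN???laTZ?? -> prefix_len=0
Fragment 3: offset=16 data="kb" -> buffer=?????oUeN???laTZkb -> prefix_len=0
Fragment 4: offset=9 data="LOc" -> buffer=?????oUeNLOclaTZkb -> prefix_len=0
Fragment 5: offset=0 data="BLF" -> buffer=BLF??oUeNLOclaTZkb -> prefix_len=3
Fragment 6: offset=3 data="rV" -> buffer=BLFrVoUeNLOclaTZkb -> prefix_len=18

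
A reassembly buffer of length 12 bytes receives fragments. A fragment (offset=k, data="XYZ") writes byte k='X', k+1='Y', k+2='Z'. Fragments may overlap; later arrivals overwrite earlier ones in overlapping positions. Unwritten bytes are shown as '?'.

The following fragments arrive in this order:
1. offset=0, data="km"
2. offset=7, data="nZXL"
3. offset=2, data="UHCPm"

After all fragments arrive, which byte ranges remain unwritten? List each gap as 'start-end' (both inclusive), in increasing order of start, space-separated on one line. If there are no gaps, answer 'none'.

Answer: 11-11

Derivation:
Fragment 1: offset=0 len=2
Fragment 2: offset=7 len=4
Fragment 3: offset=2 len=5
Gaps: 11-11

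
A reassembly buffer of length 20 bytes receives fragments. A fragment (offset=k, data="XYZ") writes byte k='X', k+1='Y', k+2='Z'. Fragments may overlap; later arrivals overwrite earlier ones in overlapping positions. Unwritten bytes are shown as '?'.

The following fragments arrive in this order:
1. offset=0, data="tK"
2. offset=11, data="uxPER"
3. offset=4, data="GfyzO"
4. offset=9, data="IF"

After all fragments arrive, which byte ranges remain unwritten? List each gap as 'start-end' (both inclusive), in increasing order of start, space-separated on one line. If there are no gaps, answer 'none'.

Fragment 1: offset=0 len=2
Fragment 2: offset=11 len=5
Fragment 3: offset=4 len=5
Fragment 4: offset=9 len=2
Gaps: 2-3 16-19

Answer: 2-3 16-19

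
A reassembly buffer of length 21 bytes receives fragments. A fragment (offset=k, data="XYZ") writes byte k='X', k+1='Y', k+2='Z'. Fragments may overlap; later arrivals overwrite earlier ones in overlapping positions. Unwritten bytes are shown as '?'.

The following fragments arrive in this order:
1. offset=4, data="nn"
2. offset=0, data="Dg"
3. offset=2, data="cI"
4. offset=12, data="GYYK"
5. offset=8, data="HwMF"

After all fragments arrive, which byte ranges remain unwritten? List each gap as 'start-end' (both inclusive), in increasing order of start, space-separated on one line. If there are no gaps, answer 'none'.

Fragment 1: offset=4 len=2
Fragment 2: offset=0 len=2
Fragment 3: offset=2 len=2
Fragment 4: offset=12 len=4
Fragment 5: offset=8 len=4
Gaps: 6-7 16-20

Answer: 6-7 16-20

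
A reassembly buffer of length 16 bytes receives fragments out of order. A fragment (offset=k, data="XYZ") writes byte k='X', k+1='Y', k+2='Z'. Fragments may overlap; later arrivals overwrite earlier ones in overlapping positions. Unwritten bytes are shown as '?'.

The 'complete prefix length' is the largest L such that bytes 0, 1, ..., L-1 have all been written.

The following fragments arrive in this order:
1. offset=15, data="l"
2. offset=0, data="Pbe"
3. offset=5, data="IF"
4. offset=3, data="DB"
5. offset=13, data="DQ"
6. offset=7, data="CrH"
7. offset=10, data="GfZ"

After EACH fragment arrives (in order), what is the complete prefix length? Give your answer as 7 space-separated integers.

Fragment 1: offset=15 data="l" -> buffer=???????????????l -> prefix_len=0
Fragment 2: offset=0 data="Pbe" -> buffer=Pbe????????????l -> prefix_len=3
Fragment 3: offset=5 data="IF" -> buffer=Pbe??IF????????l -> prefix_len=3
Fragment 4: offset=3 data="DB" -> buffer=PbeDBIF????????l -> prefix_len=7
Fragment 5: offset=13 data="DQ" -> buffer=PbeDBIF??????DQl -> prefix_len=7
Fragment 6: offset=7 data="CrH" -> buffer=PbeDBIFCrH???DQl -> prefix_len=10
Fragment 7: offset=10 data="GfZ" -> buffer=PbeDBIFCrHGfZDQl -> prefix_len=16

Answer: 0 3 3 7 7 10 16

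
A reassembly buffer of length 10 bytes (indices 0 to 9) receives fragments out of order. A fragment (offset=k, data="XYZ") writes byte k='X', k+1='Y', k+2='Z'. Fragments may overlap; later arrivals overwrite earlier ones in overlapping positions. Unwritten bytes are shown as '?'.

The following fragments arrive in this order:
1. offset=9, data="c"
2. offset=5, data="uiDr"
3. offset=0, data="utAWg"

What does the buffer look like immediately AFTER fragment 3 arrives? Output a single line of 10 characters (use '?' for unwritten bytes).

Fragment 1: offset=9 data="c" -> buffer=?????????c
Fragment 2: offset=5 data="uiDr" -> buffer=?????uiDrc
Fragment 3: offset=0 data="utAWg" -> buffer=utAWguiDrc

Answer: utAWguiDrc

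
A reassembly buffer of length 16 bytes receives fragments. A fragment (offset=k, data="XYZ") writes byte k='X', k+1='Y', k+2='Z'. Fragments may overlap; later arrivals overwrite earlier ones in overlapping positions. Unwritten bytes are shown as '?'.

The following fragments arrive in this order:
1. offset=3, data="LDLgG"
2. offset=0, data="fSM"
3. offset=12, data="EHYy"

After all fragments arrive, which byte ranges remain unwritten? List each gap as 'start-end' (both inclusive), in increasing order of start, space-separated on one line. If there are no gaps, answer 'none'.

Fragment 1: offset=3 len=5
Fragment 2: offset=0 len=3
Fragment 3: offset=12 len=4
Gaps: 8-11

Answer: 8-11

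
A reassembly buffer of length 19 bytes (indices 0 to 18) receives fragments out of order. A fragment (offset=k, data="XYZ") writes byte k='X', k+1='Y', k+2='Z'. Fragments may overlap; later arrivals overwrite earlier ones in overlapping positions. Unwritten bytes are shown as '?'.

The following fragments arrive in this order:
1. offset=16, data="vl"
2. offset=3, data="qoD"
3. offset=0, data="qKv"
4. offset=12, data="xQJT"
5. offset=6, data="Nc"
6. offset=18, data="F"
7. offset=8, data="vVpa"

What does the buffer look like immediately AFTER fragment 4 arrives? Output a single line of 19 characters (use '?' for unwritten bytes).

Answer: qKvqoD??????xQJTvl?

Derivation:
Fragment 1: offset=16 data="vl" -> buffer=????????????????vl?
Fragment 2: offset=3 data="qoD" -> buffer=???qoD??????????vl?
Fragment 3: offset=0 data="qKv" -> buffer=qKvqoD??????????vl?
Fragment 4: offset=12 data="xQJT" -> buffer=qKvqoD??????xQJTvl?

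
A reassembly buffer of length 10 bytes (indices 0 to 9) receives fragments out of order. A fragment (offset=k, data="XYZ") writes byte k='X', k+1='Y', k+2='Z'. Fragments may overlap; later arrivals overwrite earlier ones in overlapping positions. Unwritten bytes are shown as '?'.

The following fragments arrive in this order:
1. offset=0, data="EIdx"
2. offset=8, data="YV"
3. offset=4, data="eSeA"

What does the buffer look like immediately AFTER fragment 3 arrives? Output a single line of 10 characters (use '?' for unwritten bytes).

Answer: EIdxeSeAYV

Derivation:
Fragment 1: offset=0 data="EIdx" -> buffer=EIdx??????
Fragment 2: offset=8 data="YV" -> buffer=EIdx????YV
Fragment 3: offset=4 data="eSeA" -> buffer=EIdxeSeAYV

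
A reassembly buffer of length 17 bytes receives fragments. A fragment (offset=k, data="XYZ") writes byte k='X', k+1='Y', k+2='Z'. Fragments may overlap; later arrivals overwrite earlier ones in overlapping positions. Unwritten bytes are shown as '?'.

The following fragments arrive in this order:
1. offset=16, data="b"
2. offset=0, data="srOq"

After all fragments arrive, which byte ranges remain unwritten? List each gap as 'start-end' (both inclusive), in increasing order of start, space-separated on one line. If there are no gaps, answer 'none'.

Fragment 1: offset=16 len=1
Fragment 2: offset=0 len=4
Gaps: 4-15

Answer: 4-15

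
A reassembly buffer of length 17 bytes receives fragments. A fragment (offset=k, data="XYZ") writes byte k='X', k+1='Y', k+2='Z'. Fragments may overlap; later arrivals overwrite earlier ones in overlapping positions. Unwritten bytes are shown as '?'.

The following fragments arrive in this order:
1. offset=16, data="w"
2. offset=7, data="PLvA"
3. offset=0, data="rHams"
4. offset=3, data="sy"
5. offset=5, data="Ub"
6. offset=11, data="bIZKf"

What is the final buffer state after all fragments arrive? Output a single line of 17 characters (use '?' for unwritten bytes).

Fragment 1: offset=16 data="w" -> buffer=????????????????w
Fragment 2: offset=7 data="PLvA" -> buffer=???????PLvA?????w
Fragment 3: offset=0 data="rHams" -> buffer=rHams??PLvA?????w
Fragment 4: offset=3 data="sy" -> buffer=rHasy??PLvA?????w
Fragment 5: offset=5 data="Ub" -> buffer=rHasyUbPLvA?????w
Fragment 6: offset=11 data="bIZKf" -> buffer=rHasyUbPLvAbIZKfw

Answer: rHasyUbPLvAbIZKfw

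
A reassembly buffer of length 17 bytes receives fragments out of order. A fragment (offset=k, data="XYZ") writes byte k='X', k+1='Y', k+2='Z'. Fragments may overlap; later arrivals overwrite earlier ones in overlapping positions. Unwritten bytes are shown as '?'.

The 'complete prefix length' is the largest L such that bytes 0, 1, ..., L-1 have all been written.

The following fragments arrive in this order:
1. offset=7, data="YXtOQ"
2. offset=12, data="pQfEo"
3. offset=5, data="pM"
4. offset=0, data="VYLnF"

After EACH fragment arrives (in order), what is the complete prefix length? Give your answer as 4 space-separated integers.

Answer: 0 0 0 17

Derivation:
Fragment 1: offset=7 data="YXtOQ" -> buffer=???????YXtOQ????? -> prefix_len=0
Fragment 2: offset=12 data="pQfEo" -> buffer=???????YXtOQpQfEo -> prefix_len=0
Fragment 3: offset=5 data="pM" -> buffer=?????pMYXtOQpQfEo -> prefix_len=0
Fragment 4: offset=0 data="VYLnF" -> buffer=VYLnFpMYXtOQpQfEo -> prefix_len=17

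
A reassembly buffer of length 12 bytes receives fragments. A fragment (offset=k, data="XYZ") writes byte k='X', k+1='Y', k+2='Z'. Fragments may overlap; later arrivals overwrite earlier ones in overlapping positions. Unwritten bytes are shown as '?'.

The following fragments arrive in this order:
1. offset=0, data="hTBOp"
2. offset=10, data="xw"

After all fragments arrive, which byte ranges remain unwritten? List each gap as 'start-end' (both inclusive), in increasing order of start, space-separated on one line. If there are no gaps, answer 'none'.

Fragment 1: offset=0 len=5
Fragment 2: offset=10 len=2
Gaps: 5-9

Answer: 5-9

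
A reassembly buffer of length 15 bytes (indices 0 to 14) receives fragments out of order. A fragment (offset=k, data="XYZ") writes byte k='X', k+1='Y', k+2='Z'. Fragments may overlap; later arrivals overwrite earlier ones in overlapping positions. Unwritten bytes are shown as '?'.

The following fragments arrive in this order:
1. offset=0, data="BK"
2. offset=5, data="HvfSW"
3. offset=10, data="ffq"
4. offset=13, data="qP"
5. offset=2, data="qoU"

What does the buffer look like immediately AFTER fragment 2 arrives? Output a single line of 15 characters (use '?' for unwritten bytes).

Fragment 1: offset=0 data="BK" -> buffer=BK?????????????
Fragment 2: offset=5 data="HvfSW" -> buffer=BK???HvfSW?????

Answer: BK???HvfSW?????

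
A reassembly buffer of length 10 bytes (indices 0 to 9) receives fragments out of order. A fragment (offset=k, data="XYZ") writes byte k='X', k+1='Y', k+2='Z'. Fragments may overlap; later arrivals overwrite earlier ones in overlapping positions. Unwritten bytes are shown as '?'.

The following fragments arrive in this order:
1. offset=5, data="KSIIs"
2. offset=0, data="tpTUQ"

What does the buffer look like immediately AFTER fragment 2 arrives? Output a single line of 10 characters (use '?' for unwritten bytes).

Fragment 1: offset=5 data="KSIIs" -> buffer=?????KSIIs
Fragment 2: offset=0 data="tpTUQ" -> buffer=tpTUQKSIIs

Answer: tpTUQKSIIs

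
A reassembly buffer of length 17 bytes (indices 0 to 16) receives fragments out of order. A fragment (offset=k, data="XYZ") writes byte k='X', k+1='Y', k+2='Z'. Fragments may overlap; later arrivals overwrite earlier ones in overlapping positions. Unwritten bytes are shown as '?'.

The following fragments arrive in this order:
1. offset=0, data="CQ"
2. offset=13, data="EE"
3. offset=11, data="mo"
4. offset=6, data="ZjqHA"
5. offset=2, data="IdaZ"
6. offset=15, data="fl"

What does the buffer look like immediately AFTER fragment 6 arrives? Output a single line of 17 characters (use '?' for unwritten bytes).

Answer: CQIdaZZjqHAmoEEfl

Derivation:
Fragment 1: offset=0 data="CQ" -> buffer=CQ???????????????
Fragment 2: offset=13 data="EE" -> buffer=CQ???????????EE??
Fragment 3: offset=11 data="mo" -> buffer=CQ?????????moEE??
Fragment 4: offset=6 data="ZjqHA" -> buffer=CQ????ZjqHAmoEE??
Fragment 5: offset=2 data="IdaZ" -> buffer=CQIdaZZjqHAmoEE??
Fragment 6: offset=15 data="fl" -> buffer=CQIdaZZjqHAmoEEfl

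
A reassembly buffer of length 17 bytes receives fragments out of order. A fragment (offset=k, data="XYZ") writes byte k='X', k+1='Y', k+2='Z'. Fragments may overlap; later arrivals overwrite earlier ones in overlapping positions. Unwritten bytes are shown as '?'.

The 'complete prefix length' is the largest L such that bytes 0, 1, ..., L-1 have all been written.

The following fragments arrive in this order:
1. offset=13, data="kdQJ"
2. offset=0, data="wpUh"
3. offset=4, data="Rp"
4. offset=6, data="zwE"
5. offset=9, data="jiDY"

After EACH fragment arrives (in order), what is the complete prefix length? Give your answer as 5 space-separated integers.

Answer: 0 4 6 9 17

Derivation:
Fragment 1: offset=13 data="kdQJ" -> buffer=?????????????kdQJ -> prefix_len=0
Fragment 2: offset=0 data="wpUh" -> buffer=wpUh?????????kdQJ -> prefix_len=4
Fragment 3: offset=4 data="Rp" -> buffer=wpUhRp???????kdQJ -> prefix_len=6
Fragment 4: offset=6 data="zwE" -> buffer=wpUhRpzwE????kdQJ -> prefix_len=9
Fragment 5: offset=9 data="jiDY" -> buffer=wpUhRpzwEjiDYkdQJ -> prefix_len=17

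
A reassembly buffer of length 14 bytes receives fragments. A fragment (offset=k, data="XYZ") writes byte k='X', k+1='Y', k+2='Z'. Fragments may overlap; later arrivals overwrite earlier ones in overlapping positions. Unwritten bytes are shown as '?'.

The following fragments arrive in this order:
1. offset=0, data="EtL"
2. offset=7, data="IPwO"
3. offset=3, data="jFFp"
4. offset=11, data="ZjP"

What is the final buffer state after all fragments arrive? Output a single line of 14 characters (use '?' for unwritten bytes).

Answer: EtLjFFpIPwOZjP

Derivation:
Fragment 1: offset=0 data="EtL" -> buffer=EtL???????????
Fragment 2: offset=7 data="IPwO" -> buffer=EtL????IPwO???
Fragment 3: offset=3 data="jFFp" -> buffer=EtLjFFpIPwO???
Fragment 4: offset=11 data="ZjP" -> buffer=EtLjFFpIPwOZjP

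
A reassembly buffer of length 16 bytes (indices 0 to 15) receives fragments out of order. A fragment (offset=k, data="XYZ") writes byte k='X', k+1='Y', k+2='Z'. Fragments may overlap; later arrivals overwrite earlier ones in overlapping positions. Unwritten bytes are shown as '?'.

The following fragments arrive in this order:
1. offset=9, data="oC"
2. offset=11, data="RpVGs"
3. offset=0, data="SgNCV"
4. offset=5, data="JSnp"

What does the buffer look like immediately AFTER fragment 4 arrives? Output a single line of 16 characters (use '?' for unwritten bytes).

Fragment 1: offset=9 data="oC" -> buffer=?????????oC?????
Fragment 2: offset=11 data="RpVGs" -> buffer=?????????oCRpVGs
Fragment 3: offset=0 data="SgNCV" -> buffer=SgNCV????oCRpVGs
Fragment 4: offset=5 data="JSnp" -> buffer=SgNCVJSnpoCRpVGs

Answer: SgNCVJSnpoCRpVGs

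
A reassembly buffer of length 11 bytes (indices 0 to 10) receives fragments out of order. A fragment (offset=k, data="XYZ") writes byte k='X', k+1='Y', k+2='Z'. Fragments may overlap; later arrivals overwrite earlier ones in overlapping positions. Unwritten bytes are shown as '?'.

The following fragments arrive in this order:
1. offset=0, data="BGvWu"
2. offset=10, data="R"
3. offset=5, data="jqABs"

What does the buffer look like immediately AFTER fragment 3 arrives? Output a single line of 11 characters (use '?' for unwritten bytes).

Answer: BGvWujqABsR

Derivation:
Fragment 1: offset=0 data="BGvWu" -> buffer=BGvWu??????
Fragment 2: offset=10 data="R" -> buffer=BGvWu?????R
Fragment 3: offset=5 data="jqABs" -> buffer=BGvWujqABsR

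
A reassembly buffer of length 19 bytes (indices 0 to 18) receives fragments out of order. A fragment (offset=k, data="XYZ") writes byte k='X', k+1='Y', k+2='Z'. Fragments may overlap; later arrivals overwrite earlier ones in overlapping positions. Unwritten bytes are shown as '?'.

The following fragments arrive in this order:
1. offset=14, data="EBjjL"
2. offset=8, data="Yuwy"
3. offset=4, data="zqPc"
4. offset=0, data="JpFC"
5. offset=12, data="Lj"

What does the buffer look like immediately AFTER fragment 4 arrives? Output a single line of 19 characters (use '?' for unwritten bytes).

Fragment 1: offset=14 data="EBjjL" -> buffer=??????????????EBjjL
Fragment 2: offset=8 data="Yuwy" -> buffer=????????Yuwy??EBjjL
Fragment 3: offset=4 data="zqPc" -> buffer=????zqPcYuwy??EBjjL
Fragment 4: offset=0 data="JpFC" -> buffer=JpFCzqPcYuwy??EBjjL

Answer: JpFCzqPcYuwy??EBjjL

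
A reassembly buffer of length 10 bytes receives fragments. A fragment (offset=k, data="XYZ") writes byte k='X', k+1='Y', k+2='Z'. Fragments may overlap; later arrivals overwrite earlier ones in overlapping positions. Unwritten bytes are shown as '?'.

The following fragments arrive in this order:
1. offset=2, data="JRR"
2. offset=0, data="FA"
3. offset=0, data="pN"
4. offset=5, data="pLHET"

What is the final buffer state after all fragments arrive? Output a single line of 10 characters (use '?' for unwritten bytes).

Fragment 1: offset=2 data="JRR" -> buffer=??JRR?????
Fragment 2: offset=0 data="FA" -> buffer=FAJRR?????
Fragment 3: offset=0 data="pN" -> buffer=pNJRR?????
Fragment 4: offset=5 data="pLHET" -> buffer=pNJRRpLHET

Answer: pNJRRpLHET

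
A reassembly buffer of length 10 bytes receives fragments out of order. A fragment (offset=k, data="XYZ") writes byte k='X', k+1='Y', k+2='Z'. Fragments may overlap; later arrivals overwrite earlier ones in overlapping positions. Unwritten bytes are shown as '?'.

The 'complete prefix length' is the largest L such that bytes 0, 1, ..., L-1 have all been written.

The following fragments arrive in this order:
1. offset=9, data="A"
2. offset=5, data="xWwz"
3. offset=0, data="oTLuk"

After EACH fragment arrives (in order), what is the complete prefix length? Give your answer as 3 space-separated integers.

Fragment 1: offset=9 data="A" -> buffer=?????????A -> prefix_len=0
Fragment 2: offset=5 data="xWwz" -> buffer=?????xWwzA -> prefix_len=0
Fragment 3: offset=0 data="oTLuk" -> buffer=oTLukxWwzA -> prefix_len=10

Answer: 0 0 10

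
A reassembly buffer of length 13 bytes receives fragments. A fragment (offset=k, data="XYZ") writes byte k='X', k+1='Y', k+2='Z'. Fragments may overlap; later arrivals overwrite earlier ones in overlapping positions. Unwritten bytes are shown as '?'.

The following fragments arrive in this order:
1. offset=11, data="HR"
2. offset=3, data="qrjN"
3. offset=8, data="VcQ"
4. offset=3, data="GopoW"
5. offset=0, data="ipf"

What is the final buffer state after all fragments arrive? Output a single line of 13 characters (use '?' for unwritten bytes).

Answer: ipfGopoWVcQHR

Derivation:
Fragment 1: offset=11 data="HR" -> buffer=???????????HR
Fragment 2: offset=3 data="qrjN" -> buffer=???qrjN????HR
Fragment 3: offset=8 data="VcQ" -> buffer=???qrjN?VcQHR
Fragment 4: offset=3 data="GopoW" -> buffer=???GopoWVcQHR
Fragment 5: offset=0 data="ipf" -> buffer=ipfGopoWVcQHR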